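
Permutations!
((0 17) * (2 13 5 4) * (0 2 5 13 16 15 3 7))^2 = (0 2 15 7 17 16 3)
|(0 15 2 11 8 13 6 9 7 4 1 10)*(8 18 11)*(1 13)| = 30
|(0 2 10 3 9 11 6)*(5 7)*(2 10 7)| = 6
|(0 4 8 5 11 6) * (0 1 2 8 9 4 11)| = 14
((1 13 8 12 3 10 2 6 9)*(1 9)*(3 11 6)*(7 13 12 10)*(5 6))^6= ((1 12 11 5 6)(2 3 7 13 8 10))^6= (13)(1 12 11 5 6)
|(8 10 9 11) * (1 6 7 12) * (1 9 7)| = |(1 6)(7 12 9 11 8 10)| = 6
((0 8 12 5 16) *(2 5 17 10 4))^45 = ((0 8 12 17 10 4 2 5 16))^45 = (17)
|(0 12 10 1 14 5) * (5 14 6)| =6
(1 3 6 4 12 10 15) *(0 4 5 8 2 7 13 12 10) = (0 4 10 15 1 3 6 5 8 2 7 13 12) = [4, 3, 7, 6, 10, 8, 5, 13, 2, 9, 15, 11, 0, 12, 14, 1]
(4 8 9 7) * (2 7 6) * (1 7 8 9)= (1 7 4 9 6 2 8)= [0, 7, 8, 3, 9, 5, 2, 4, 1, 6]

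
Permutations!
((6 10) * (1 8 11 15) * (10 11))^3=((1 8 10 6 11 15))^3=(1 6)(8 11)(10 15)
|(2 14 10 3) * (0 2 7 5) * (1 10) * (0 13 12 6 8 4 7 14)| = |(0 2)(1 10 3 14)(4 7 5 13 12 6 8)| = 28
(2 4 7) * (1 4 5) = (1 4 7 2 5) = [0, 4, 5, 3, 7, 1, 6, 2]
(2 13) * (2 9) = (2 13 9) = [0, 1, 13, 3, 4, 5, 6, 7, 8, 2, 10, 11, 12, 9]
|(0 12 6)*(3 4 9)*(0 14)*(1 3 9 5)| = 4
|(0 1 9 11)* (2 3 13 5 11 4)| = 9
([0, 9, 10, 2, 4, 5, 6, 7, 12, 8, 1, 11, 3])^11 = (1 3 9 2 8 10 12)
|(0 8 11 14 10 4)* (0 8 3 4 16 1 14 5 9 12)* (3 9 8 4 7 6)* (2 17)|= |(0 9 12)(1 14 10 16)(2 17)(3 7 6)(5 8 11)|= 12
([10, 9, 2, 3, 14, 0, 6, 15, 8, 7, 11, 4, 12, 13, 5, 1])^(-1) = (0 5 14 4 11 10)(1 15 7 9)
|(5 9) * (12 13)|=|(5 9)(12 13)|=2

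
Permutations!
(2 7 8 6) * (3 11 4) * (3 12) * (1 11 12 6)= (1 11 4 6 2 7 8)(3 12)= [0, 11, 7, 12, 6, 5, 2, 8, 1, 9, 10, 4, 3]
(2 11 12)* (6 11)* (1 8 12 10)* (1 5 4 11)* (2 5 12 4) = (1 8 4 11 10 12 5 2 6) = [0, 8, 6, 3, 11, 2, 1, 7, 4, 9, 12, 10, 5]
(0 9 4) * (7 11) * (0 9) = (4 9)(7 11) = [0, 1, 2, 3, 9, 5, 6, 11, 8, 4, 10, 7]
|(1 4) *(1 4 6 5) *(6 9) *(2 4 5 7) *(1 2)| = 12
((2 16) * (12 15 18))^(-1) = (2 16)(12 18 15)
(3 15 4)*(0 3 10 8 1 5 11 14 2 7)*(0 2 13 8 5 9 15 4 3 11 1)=[11, 9, 7, 4, 10, 1, 6, 2, 0, 15, 5, 14, 12, 8, 13, 3]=(0 11 14 13 8)(1 9 15 3 4 10 5)(2 7)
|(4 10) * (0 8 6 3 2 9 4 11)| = |(0 8 6 3 2 9 4 10 11)| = 9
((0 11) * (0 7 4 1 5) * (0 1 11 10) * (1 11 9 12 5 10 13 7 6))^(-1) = (0 10 1 6 11 5 12 9 4 7 13)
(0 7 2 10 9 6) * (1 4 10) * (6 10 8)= (0 7 2 1 4 8 6)(9 10)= [7, 4, 1, 3, 8, 5, 0, 2, 6, 10, 9]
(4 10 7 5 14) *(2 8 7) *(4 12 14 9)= [0, 1, 8, 3, 10, 9, 6, 5, 7, 4, 2, 11, 14, 13, 12]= (2 8 7 5 9 4 10)(12 14)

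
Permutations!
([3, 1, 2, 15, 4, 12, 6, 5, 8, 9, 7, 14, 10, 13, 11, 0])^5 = (0 15 3)(5 12 10 7)(11 14)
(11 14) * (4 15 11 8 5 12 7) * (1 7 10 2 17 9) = [0, 7, 17, 3, 15, 12, 6, 4, 5, 1, 2, 14, 10, 13, 8, 11, 16, 9] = (1 7 4 15 11 14 8 5 12 10 2 17 9)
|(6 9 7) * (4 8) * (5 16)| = 6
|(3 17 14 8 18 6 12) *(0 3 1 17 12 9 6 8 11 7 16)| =18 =|(0 3 12 1 17 14 11 7 16)(6 9)(8 18)|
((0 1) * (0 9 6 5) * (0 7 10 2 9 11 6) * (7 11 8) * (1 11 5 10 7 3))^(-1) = ((0 11 6 10 2 9)(1 8 3))^(-1) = (0 9 2 10 6 11)(1 3 8)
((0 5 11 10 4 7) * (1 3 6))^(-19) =((0 5 11 10 4 7)(1 3 6))^(-19) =(0 7 4 10 11 5)(1 6 3)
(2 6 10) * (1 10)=(1 10 2 6)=[0, 10, 6, 3, 4, 5, 1, 7, 8, 9, 2]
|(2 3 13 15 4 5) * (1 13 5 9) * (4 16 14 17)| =|(1 13 15 16 14 17 4 9)(2 3 5)| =24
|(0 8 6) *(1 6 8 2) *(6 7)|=5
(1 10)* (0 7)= (0 7)(1 10)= [7, 10, 2, 3, 4, 5, 6, 0, 8, 9, 1]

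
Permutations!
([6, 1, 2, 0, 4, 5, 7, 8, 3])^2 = [7, 1, 2, 6, 4, 5, 8, 3, 0]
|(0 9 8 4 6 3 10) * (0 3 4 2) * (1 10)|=|(0 9 8 2)(1 10 3)(4 6)|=12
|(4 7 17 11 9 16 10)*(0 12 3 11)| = |(0 12 3 11 9 16 10 4 7 17)| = 10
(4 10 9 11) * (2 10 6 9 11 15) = [0, 1, 10, 3, 6, 5, 9, 7, 8, 15, 11, 4, 12, 13, 14, 2] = (2 10 11 4 6 9 15)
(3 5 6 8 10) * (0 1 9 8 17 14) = (0 1 9 8 10 3 5 6 17 14) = [1, 9, 2, 5, 4, 6, 17, 7, 10, 8, 3, 11, 12, 13, 0, 15, 16, 14]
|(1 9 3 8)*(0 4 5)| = |(0 4 5)(1 9 3 8)| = 12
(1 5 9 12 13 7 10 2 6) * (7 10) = (1 5 9 12 13 10 2 6) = [0, 5, 6, 3, 4, 9, 1, 7, 8, 12, 2, 11, 13, 10]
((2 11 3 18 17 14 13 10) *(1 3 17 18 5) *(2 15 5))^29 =(18)(1 5 15 10 13 14 17 11 2 3)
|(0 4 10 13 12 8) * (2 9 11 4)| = |(0 2 9 11 4 10 13 12 8)| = 9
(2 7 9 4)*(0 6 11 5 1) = (0 6 11 5 1)(2 7 9 4) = [6, 0, 7, 3, 2, 1, 11, 9, 8, 4, 10, 5]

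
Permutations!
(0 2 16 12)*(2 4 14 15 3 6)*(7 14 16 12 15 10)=(0 4 16 15 3 6 2 12)(7 14 10)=[4, 1, 12, 6, 16, 5, 2, 14, 8, 9, 7, 11, 0, 13, 10, 3, 15]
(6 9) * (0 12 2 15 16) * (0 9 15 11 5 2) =(0 12)(2 11 5)(6 15 16 9) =[12, 1, 11, 3, 4, 2, 15, 7, 8, 6, 10, 5, 0, 13, 14, 16, 9]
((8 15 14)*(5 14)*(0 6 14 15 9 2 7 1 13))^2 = ((0 6 14 8 9 2 7 1 13)(5 15))^2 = (15)(0 14 9 7 13 6 8 2 1)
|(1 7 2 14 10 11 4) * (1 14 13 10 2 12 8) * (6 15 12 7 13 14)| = 18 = |(1 13 10 11 4 6 15 12 8)(2 14)|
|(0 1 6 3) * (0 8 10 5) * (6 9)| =8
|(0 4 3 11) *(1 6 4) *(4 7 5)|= |(0 1 6 7 5 4 3 11)|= 8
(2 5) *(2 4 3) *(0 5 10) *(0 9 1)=[5, 0, 10, 2, 3, 4, 6, 7, 8, 1, 9]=(0 5 4 3 2 10 9 1)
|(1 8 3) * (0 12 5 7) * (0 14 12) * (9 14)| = 15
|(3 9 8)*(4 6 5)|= 3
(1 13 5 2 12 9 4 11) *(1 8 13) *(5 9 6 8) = (2 12 6 8 13 9 4 11 5) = [0, 1, 12, 3, 11, 2, 8, 7, 13, 4, 10, 5, 6, 9]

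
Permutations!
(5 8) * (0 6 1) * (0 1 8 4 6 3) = (0 3)(4 6 8 5) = [3, 1, 2, 0, 6, 4, 8, 7, 5]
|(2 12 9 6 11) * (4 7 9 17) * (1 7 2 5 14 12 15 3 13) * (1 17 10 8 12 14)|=6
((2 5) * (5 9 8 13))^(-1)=(2 5 13 8 9)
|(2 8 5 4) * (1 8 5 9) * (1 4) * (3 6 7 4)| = 9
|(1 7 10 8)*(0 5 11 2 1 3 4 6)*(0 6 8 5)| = |(1 7 10 5 11 2)(3 4 8)| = 6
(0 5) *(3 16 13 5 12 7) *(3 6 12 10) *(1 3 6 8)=[10, 3, 2, 16, 4, 0, 12, 8, 1, 9, 6, 11, 7, 5, 14, 15, 13]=(0 10 6 12 7 8 1 3 16 13 5)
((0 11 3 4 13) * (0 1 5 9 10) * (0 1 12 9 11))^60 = ((1 5 11 3 4 13 12 9 10))^60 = (1 12 3)(4 5 9)(10 13 11)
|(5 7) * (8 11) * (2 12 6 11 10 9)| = |(2 12 6 11 8 10 9)(5 7)| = 14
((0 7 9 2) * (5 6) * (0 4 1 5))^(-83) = (0 1 9 6 4 7 5 2)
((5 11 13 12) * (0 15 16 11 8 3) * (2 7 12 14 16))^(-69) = (0 7 8 15 12 3 2 5)(11 16 14 13)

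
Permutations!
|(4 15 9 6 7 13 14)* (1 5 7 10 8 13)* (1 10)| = 11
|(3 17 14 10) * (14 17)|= 3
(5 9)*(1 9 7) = (1 9 5 7) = [0, 9, 2, 3, 4, 7, 6, 1, 8, 5]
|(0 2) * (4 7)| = 2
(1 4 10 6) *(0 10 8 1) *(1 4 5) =(0 10 6)(1 5)(4 8) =[10, 5, 2, 3, 8, 1, 0, 7, 4, 9, 6]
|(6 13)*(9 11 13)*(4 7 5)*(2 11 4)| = |(2 11 13 6 9 4 7 5)| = 8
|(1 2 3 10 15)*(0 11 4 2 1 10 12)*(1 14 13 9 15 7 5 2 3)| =45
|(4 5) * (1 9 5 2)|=5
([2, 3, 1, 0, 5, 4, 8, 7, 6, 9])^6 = [1, 0, 3, 2, 4, 5, 6, 7, 8, 9]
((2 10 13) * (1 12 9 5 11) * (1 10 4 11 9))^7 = (1 12)(2 11 13 4 10)(5 9)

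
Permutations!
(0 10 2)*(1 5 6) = (0 10 2)(1 5 6) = [10, 5, 0, 3, 4, 6, 1, 7, 8, 9, 2]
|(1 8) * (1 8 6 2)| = |(8)(1 6 2)| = 3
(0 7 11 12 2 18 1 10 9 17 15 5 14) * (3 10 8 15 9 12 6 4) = [7, 8, 18, 10, 3, 14, 4, 11, 15, 17, 12, 6, 2, 13, 0, 5, 16, 9, 1] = (0 7 11 6 4 3 10 12 2 18 1 8 15 5 14)(9 17)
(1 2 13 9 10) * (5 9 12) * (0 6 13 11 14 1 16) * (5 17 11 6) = (0 5 9 10 16)(1 2 6 13 12 17 11 14) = [5, 2, 6, 3, 4, 9, 13, 7, 8, 10, 16, 14, 17, 12, 1, 15, 0, 11]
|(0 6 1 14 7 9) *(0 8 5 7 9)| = 8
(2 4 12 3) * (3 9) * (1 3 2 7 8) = (1 3 7 8)(2 4 12 9) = [0, 3, 4, 7, 12, 5, 6, 8, 1, 2, 10, 11, 9]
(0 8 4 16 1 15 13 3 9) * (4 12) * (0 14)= [8, 15, 2, 9, 16, 5, 6, 7, 12, 14, 10, 11, 4, 3, 0, 13, 1]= (0 8 12 4 16 1 15 13 3 9 14)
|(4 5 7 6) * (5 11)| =5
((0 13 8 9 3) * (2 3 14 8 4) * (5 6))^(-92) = (0 2 13 3 4)(8 9 14)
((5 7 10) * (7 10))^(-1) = (5 10) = ((5 10))^(-1)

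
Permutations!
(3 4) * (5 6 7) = (3 4)(5 6 7) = [0, 1, 2, 4, 3, 6, 7, 5]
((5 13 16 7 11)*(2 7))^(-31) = (2 16 13 5 11 7) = ((2 7 11 5 13 16))^(-31)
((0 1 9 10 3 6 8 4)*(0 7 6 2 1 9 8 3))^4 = ((0 9 10)(1 8 4 7 6 3 2))^4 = (0 9 10)(1 6 8 3 4 2 7)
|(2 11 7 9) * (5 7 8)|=|(2 11 8 5 7 9)|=6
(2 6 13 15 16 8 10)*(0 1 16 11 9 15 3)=[1, 16, 6, 0, 4, 5, 13, 7, 10, 15, 2, 9, 12, 3, 14, 11, 8]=(0 1 16 8 10 2 6 13 3)(9 15 11)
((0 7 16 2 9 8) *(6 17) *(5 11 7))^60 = ((0 5 11 7 16 2 9 8)(6 17))^60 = (17)(0 16)(2 5)(7 8)(9 11)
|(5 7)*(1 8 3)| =|(1 8 3)(5 7)| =6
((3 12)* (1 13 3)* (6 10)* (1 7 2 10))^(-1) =((1 13 3 12 7 2 10 6))^(-1) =(1 6 10 2 7 12 3 13)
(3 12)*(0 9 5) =(0 9 5)(3 12) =[9, 1, 2, 12, 4, 0, 6, 7, 8, 5, 10, 11, 3]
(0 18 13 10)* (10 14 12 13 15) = (0 18 15 10)(12 13 14) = [18, 1, 2, 3, 4, 5, 6, 7, 8, 9, 0, 11, 13, 14, 12, 10, 16, 17, 15]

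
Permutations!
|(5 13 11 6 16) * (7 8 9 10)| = |(5 13 11 6 16)(7 8 9 10)| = 20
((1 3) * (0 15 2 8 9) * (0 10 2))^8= ((0 15)(1 3)(2 8 9 10))^8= (15)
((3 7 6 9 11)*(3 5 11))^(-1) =((3 7 6 9)(5 11))^(-1) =(3 9 6 7)(5 11)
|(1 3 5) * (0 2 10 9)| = |(0 2 10 9)(1 3 5)| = 12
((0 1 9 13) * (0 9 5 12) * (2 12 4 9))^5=((0 1 5 4 9 13 2 12))^5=(0 13 5 12 9 1 2 4)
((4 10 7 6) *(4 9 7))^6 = (10)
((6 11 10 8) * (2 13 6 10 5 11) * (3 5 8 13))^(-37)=(2 11 13 3 8 6 5 10)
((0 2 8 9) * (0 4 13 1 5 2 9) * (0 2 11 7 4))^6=(13)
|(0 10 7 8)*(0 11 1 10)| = 5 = |(1 10 7 8 11)|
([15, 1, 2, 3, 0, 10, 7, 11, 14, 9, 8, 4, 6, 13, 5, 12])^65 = (0 12 7 4 15 6 11)(5 10 8 14)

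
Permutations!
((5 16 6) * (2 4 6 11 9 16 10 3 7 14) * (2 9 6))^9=((2 4)(3 7 14 9 16 11 6 5 10))^9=(16)(2 4)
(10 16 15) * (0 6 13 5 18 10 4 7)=(0 6 13 5 18 10 16 15 4 7)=[6, 1, 2, 3, 7, 18, 13, 0, 8, 9, 16, 11, 12, 5, 14, 4, 15, 17, 10]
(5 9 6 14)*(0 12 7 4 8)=(0 12 7 4 8)(5 9 6 14)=[12, 1, 2, 3, 8, 9, 14, 4, 0, 6, 10, 11, 7, 13, 5]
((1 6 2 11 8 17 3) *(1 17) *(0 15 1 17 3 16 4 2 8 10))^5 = (0 17 10 8 11 6 2 1 4 15 16)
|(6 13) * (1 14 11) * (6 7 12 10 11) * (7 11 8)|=20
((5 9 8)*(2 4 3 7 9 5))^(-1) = (2 8 9 7 3 4)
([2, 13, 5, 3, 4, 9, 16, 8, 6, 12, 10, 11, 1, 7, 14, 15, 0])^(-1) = [16, 12, 0, 3, 4, 2, 8, 13, 7, 5, 10, 11, 9, 1, 14, 15, 6]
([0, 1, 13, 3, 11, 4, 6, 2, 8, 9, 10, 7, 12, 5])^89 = (2 7 11 4 5 13)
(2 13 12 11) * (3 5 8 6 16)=(2 13 12 11)(3 5 8 6 16)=[0, 1, 13, 5, 4, 8, 16, 7, 6, 9, 10, 2, 11, 12, 14, 15, 3]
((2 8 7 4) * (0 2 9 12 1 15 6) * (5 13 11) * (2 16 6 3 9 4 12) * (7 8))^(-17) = ((0 16 6)(1 15 3 9 2 7 12)(5 13 11))^(-17) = (0 16 6)(1 2 15 7 3 12 9)(5 13 11)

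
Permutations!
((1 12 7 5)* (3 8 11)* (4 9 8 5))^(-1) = ((1 12 7 4 9 8 11 3 5))^(-1) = (1 5 3 11 8 9 4 7 12)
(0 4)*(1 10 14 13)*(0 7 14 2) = [4, 10, 0, 3, 7, 5, 6, 14, 8, 9, 2, 11, 12, 1, 13] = (0 4 7 14 13 1 10 2)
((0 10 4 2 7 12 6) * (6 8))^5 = (0 12 4 6 7 10 8 2)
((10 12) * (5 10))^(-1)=(5 12 10)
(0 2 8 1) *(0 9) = [2, 9, 8, 3, 4, 5, 6, 7, 1, 0] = (0 2 8 1 9)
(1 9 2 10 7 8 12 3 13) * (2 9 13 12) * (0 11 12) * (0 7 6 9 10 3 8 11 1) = [1, 13, 3, 7, 4, 5, 9, 11, 2, 10, 6, 12, 8, 0] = (0 1 13)(2 3 7 11 12 8)(6 9 10)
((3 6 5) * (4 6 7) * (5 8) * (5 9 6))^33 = ((3 7 4 5)(6 8 9))^33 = (9)(3 7 4 5)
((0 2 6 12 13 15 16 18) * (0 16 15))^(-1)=(0 13 12 6 2)(16 18)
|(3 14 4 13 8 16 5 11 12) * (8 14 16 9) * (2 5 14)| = 18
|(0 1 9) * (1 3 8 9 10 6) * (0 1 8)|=|(0 3)(1 10 6 8 9)|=10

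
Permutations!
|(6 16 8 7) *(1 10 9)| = |(1 10 9)(6 16 8 7)| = 12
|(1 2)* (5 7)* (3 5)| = |(1 2)(3 5 7)| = 6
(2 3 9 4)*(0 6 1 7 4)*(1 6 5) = (0 5 1 7 4 2 3 9) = [5, 7, 3, 9, 2, 1, 6, 4, 8, 0]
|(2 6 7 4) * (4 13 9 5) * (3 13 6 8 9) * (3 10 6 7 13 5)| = 6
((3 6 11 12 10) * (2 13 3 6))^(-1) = ((2 13 3)(6 11 12 10))^(-1) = (2 3 13)(6 10 12 11)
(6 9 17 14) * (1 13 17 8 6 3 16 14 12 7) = (1 13 17 12 7)(3 16 14)(6 9 8) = [0, 13, 2, 16, 4, 5, 9, 1, 6, 8, 10, 11, 7, 17, 3, 15, 14, 12]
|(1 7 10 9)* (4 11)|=|(1 7 10 9)(4 11)|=4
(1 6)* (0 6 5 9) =(0 6 1 5 9) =[6, 5, 2, 3, 4, 9, 1, 7, 8, 0]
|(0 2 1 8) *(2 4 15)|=6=|(0 4 15 2 1 8)|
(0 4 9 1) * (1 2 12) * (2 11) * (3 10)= (0 4 9 11 2 12 1)(3 10)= [4, 0, 12, 10, 9, 5, 6, 7, 8, 11, 3, 2, 1]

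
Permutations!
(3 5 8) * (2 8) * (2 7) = (2 8 3 5 7) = [0, 1, 8, 5, 4, 7, 6, 2, 3]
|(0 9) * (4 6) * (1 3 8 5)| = |(0 9)(1 3 8 5)(4 6)| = 4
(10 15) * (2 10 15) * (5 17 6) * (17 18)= (2 10)(5 18 17 6)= [0, 1, 10, 3, 4, 18, 5, 7, 8, 9, 2, 11, 12, 13, 14, 15, 16, 6, 17]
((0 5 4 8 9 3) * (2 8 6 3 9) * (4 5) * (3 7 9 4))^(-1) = (0 3)(2 8)(4 9 7 6)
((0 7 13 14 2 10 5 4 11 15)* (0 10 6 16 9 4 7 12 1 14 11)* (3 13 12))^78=((0 3 13 11 15 10 5 7 12 1 14 2 6 16 9 4))^78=(0 9 6 14 12 5 15 13)(1 7 10 11 3 4 16 2)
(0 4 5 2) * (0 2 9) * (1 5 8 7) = (0 4 8 7 1 5 9) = [4, 5, 2, 3, 8, 9, 6, 1, 7, 0]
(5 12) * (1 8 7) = [0, 8, 2, 3, 4, 12, 6, 1, 7, 9, 10, 11, 5] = (1 8 7)(5 12)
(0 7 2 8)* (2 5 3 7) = (0 2 8)(3 7 5) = [2, 1, 8, 7, 4, 3, 6, 5, 0]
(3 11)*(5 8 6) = (3 11)(5 8 6) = [0, 1, 2, 11, 4, 8, 5, 7, 6, 9, 10, 3]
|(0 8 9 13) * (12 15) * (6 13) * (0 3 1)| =14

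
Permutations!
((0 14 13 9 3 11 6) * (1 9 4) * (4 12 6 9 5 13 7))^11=((0 14 7 4 1 5 13 12 6)(3 11 9))^11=(0 7 1 13 6 14 4 5 12)(3 9 11)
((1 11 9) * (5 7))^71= ((1 11 9)(5 7))^71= (1 9 11)(5 7)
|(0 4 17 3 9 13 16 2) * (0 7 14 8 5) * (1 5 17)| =|(0 4 1 5)(2 7 14 8 17 3 9 13 16)| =36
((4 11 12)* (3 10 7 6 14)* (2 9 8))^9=((2 9 8)(3 10 7 6 14)(4 11 12))^9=(3 14 6 7 10)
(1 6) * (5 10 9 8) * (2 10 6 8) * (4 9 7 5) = (1 8 4 9 2 10 7 5 6) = [0, 8, 10, 3, 9, 6, 1, 5, 4, 2, 7]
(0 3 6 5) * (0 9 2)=[3, 1, 0, 6, 4, 9, 5, 7, 8, 2]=(0 3 6 5 9 2)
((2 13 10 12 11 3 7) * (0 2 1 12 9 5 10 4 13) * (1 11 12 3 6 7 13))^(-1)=(0 2)(1 4 13 3)(5 9 10)(6 11 7)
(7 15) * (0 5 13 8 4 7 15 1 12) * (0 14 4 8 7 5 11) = (15)(0 11)(1 12 14 4 5 13 7) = [11, 12, 2, 3, 5, 13, 6, 1, 8, 9, 10, 0, 14, 7, 4, 15]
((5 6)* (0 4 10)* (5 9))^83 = ((0 4 10)(5 6 9))^83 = (0 10 4)(5 9 6)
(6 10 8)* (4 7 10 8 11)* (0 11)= (0 11 4 7 10)(6 8)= [11, 1, 2, 3, 7, 5, 8, 10, 6, 9, 0, 4]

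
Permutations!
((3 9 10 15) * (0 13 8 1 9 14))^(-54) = ((0 13 8 1 9 10 15 3 14))^(-54) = (15)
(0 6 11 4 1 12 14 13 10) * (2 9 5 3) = (0 6 11 4 1 12 14 13 10)(2 9 5 3) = [6, 12, 9, 2, 1, 3, 11, 7, 8, 5, 0, 4, 14, 10, 13]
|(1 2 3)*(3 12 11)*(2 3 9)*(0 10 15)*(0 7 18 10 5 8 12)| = 28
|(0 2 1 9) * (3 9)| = |(0 2 1 3 9)| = 5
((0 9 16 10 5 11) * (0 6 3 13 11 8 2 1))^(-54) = (0 16 5 2)(1 9 10 8)(3 11)(6 13)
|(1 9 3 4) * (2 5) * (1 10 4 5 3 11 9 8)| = |(1 8)(2 3 5)(4 10)(9 11)| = 6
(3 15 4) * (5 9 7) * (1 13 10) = (1 13 10)(3 15 4)(5 9 7) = [0, 13, 2, 15, 3, 9, 6, 5, 8, 7, 1, 11, 12, 10, 14, 4]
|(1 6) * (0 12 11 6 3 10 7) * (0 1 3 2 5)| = 10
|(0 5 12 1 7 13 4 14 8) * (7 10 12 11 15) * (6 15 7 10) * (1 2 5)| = 14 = |(0 1 6 15 10 12 2 5 11 7 13 4 14 8)|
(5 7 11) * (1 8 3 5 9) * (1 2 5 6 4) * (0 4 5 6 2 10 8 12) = [4, 12, 6, 2, 1, 7, 5, 11, 3, 10, 8, 9, 0] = (0 4 1 12)(2 6 5 7 11 9 10 8 3)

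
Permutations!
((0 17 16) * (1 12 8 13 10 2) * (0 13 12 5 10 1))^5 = ((0 17 16 13 1 5 10 2)(8 12))^5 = (0 5 16 2 1 17 10 13)(8 12)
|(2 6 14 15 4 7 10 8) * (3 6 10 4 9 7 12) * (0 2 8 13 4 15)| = 9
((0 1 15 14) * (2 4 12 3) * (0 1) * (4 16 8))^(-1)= (1 14 15)(2 3 12 4 8 16)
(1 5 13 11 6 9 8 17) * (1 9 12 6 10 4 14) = (1 5 13 11 10 4 14)(6 12)(8 17 9) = [0, 5, 2, 3, 14, 13, 12, 7, 17, 8, 4, 10, 6, 11, 1, 15, 16, 9]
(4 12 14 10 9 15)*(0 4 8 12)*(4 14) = [14, 1, 2, 3, 0, 5, 6, 7, 12, 15, 9, 11, 4, 13, 10, 8] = (0 14 10 9 15 8 12 4)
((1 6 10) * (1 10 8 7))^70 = (10)(1 8)(6 7)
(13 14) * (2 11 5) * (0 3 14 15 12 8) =(0 3 14 13 15 12 8)(2 11 5) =[3, 1, 11, 14, 4, 2, 6, 7, 0, 9, 10, 5, 8, 15, 13, 12]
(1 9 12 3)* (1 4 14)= (1 9 12 3 4 14)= [0, 9, 2, 4, 14, 5, 6, 7, 8, 12, 10, 11, 3, 13, 1]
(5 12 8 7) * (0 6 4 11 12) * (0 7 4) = [6, 1, 2, 3, 11, 7, 0, 5, 4, 9, 10, 12, 8] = (0 6)(4 11 12 8)(5 7)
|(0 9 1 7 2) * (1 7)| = |(0 9 7 2)| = 4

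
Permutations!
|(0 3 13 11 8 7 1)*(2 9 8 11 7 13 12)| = 9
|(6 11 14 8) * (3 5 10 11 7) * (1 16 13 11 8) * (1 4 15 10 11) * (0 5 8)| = |(0 5 11 14 4 15 10)(1 16 13)(3 8 6 7)| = 84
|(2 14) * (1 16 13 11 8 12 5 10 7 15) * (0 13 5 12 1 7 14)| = 10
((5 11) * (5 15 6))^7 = (5 6 15 11)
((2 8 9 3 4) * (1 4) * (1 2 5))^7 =(1 4 5)(2 3 9 8)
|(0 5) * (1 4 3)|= 6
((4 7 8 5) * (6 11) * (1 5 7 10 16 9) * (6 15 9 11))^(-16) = (16)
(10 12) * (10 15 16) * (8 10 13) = (8 10 12 15 16 13) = [0, 1, 2, 3, 4, 5, 6, 7, 10, 9, 12, 11, 15, 8, 14, 16, 13]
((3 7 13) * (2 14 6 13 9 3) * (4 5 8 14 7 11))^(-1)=(2 13 6 14 8 5 4 11 3 9 7)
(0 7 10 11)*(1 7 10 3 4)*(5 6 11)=(0 10 5 6 11)(1 7 3 4)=[10, 7, 2, 4, 1, 6, 11, 3, 8, 9, 5, 0]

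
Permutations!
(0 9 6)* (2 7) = (0 9 6)(2 7) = [9, 1, 7, 3, 4, 5, 0, 2, 8, 6]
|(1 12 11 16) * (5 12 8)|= |(1 8 5 12 11 16)|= 6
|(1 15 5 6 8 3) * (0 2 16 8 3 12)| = 5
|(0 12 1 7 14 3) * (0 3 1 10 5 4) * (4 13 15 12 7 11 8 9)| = 40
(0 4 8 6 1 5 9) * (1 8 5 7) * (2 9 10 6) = (0 4 5 10 6 8 2 9)(1 7) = [4, 7, 9, 3, 5, 10, 8, 1, 2, 0, 6]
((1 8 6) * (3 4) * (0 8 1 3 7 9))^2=((0 8 6 3 4 7 9))^2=(0 6 4 9 8 3 7)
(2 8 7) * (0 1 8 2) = (0 1 8 7) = [1, 8, 2, 3, 4, 5, 6, 0, 7]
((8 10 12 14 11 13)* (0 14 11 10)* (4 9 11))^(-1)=(0 8 13 11 9 4 12 10 14)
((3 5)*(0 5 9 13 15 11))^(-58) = (0 15 9 5 11 13 3)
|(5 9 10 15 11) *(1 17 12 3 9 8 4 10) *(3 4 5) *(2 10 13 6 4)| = 18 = |(1 17 12 2 10 15 11 3 9)(4 13 6)(5 8)|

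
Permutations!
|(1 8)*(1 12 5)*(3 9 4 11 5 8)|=|(1 3 9 4 11 5)(8 12)|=6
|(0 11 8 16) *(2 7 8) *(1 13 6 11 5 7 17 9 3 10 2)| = 20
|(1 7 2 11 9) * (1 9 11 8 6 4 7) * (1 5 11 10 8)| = |(1 5 11 10 8 6 4 7 2)| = 9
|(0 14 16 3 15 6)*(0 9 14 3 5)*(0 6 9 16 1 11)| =21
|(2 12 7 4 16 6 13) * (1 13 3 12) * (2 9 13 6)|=|(1 6 3 12 7 4 16 2)(9 13)|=8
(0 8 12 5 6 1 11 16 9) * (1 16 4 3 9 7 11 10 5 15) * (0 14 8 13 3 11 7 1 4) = [13, 10, 2, 9, 11, 6, 16, 7, 12, 14, 5, 0, 15, 3, 8, 4, 1] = (0 13 3 9 14 8 12 15 4 11)(1 10 5 6 16)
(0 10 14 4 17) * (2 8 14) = (0 10 2 8 14 4 17) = [10, 1, 8, 3, 17, 5, 6, 7, 14, 9, 2, 11, 12, 13, 4, 15, 16, 0]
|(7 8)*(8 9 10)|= 4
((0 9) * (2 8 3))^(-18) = (9)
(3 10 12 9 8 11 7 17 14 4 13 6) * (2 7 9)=[0, 1, 7, 10, 13, 5, 3, 17, 11, 8, 12, 9, 2, 6, 4, 15, 16, 14]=(2 7 17 14 4 13 6 3 10 12)(8 11 9)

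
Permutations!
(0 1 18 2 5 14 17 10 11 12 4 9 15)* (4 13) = (0 1 18 2 5 14 17 10 11 12 13 4 9 15) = [1, 18, 5, 3, 9, 14, 6, 7, 8, 15, 11, 12, 13, 4, 17, 0, 16, 10, 2]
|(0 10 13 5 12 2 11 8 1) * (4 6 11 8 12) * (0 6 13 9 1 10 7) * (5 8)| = |(0 7)(1 6 11 12 2 5 4 13 8 10 9)| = 22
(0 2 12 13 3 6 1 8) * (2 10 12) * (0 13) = [10, 8, 2, 6, 4, 5, 1, 7, 13, 9, 12, 11, 0, 3] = (0 10 12)(1 8 13 3 6)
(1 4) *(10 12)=[0, 4, 2, 3, 1, 5, 6, 7, 8, 9, 12, 11, 10]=(1 4)(10 12)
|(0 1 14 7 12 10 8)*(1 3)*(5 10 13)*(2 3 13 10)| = |(0 13 5 2 3 1 14 7 12 10 8)| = 11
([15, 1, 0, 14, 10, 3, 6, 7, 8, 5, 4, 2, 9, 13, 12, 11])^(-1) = [2, 1, 11, 5, 10, 9, 6, 7, 8, 12, 4, 15, 14, 13, 3, 0]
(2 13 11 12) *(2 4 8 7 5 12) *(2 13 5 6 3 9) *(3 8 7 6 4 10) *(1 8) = (1 8 6)(2 5 12 10 3 9)(4 7)(11 13) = [0, 8, 5, 9, 7, 12, 1, 4, 6, 2, 3, 13, 10, 11]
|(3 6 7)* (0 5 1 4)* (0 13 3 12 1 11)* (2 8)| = 42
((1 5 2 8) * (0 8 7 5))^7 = (0 8 1)(2 7 5)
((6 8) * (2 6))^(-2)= ((2 6 8))^(-2)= (2 6 8)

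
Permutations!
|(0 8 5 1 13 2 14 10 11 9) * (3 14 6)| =12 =|(0 8 5 1 13 2 6 3 14 10 11 9)|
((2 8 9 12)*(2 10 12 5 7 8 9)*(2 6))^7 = (2 9 5 7 8 6)(10 12)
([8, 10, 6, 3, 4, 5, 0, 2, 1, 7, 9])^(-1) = (0 6 2 7 9 10 1 8)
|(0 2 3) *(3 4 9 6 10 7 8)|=9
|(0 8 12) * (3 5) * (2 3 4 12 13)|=|(0 8 13 2 3 5 4 12)|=8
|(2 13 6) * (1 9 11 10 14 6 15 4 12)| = |(1 9 11 10 14 6 2 13 15 4 12)| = 11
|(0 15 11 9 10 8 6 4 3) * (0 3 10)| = |(0 15 11 9)(4 10 8 6)| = 4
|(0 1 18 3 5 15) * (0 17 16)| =8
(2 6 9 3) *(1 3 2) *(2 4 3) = (1 2 6 9 4 3) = [0, 2, 6, 1, 3, 5, 9, 7, 8, 4]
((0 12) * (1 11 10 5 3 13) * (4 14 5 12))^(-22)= (0 10 1 3 14)(4 12 11 13 5)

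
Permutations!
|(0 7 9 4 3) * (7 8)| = 6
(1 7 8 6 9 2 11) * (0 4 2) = (0 4 2 11 1 7 8 6 9) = [4, 7, 11, 3, 2, 5, 9, 8, 6, 0, 10, 1]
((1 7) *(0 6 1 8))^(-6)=(0 8 7 1 6)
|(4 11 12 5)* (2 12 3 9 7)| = 8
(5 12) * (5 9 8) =(5 12 9 8) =[0, 1, 2, 3, 4, 12, 6, 7, 5, 8, 10, 11, 9]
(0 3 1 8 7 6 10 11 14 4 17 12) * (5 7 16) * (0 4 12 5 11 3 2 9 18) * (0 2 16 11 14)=(0 16 14 12 4 17 5 7 6 10 3 1 8 11)(2 9 18)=[16, 8, 9, 1, 17, 7, 10, 6, 11, 18, 3, 0, 4, 13, 12, 15, 14, 5, 2]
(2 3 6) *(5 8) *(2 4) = (2 3 6 4)(5 8) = [0, 1, 3, 6, 2, 8, 4, 7, 5]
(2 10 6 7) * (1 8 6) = (1 8 6 7 2 10) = [0, 8, 10, 3, 4, 5, 7, 2, 6, 9, 1]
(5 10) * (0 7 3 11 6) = [7, 1, 2, 11, 4, 10, 0, 3, 8, 9, 5, 6] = (0 7 3 11 6)(5 10)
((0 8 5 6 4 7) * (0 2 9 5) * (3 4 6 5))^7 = (0 8)(2 3 7 9 4)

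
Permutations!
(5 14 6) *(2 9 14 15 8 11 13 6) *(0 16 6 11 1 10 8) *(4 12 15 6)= [16, 10, 9, 3, 12, 6, 5, 7, 1, 14, 8, 13, 15, 11, 2, 0, 4]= (0 16 4 12 15)(1 10 8)(2 9 14)(5 6)(11 13)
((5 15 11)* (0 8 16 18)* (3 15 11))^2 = (0 16)(8 18)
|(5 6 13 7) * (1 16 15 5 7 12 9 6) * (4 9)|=20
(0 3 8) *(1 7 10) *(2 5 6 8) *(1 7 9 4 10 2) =(0 3 1 9 4 10 7 2 5 6 8) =[3, 9, 5, 1, 10, 6, 8, 2, 0, 4, 7]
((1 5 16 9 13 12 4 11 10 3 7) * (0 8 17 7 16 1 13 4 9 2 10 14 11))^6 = (0 9 13 17)(2 3)(4 12 7 8)(10 16)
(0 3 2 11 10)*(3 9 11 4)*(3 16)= (0 9 11 10)(2 4 16 3)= [9, 1, 4, 2, 16, 5, 6, 7, 8, 11, 0, 10, 12, 13, 14, 15, 3]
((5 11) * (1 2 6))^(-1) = (1 6 2)(5 11)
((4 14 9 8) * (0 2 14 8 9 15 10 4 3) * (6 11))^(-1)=(0 3 8 4 10 15 14 2)(6 11)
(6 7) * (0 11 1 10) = (0 11 1 10)(6 7) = [11, 10, 2, 3, 4, 5, 7, 6, 8, 9, 0, 1]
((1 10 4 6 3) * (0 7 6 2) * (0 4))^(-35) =((0 7 6 3 1 10)(2 4))^(-35) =(0 7 6 3 1 10)(2 4)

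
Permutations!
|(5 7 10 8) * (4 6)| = 4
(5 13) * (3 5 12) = (3 5 13 12) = [0, 1, 2, 5, 4, 13, 6, 7, 8, 9, 10, 11, 3, 12]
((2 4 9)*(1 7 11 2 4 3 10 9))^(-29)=((1 7 11 2 3 10 9 4))^(-29)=(1 2 9 7 3 4 11 10)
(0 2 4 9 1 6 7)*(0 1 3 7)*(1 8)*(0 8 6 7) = (0 2 4 9 3)(1 7 6 8) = [2, 7, 4, 0, 9, 5, 8, 6, 1, 3]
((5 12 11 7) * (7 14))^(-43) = (5 11 7 12 14)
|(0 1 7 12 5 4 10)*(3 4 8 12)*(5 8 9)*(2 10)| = 14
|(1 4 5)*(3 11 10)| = 3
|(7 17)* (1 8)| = 2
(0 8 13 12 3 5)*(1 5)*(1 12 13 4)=(13)(0 8 4 1 5)(3 12)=[8, 5, 2, 12, 1, 0, 6, 7, 4, 9, 10, 11, 3, 13]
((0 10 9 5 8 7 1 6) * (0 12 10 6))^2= (0 12 9 8 1 6 10 5 7)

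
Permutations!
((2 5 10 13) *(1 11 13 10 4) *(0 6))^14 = ((0 6)(1 11 13 2 5 4))^14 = (1 13 5)(2 4 11)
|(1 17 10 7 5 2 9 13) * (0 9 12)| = 10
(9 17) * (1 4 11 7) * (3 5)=(1 4 11 7)(3 5)(9 17)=[0, 4, 2, 5, 11, 3, 6, 1, 8, 17, 10, 7, 12, 13, 14, 15, 16, 9]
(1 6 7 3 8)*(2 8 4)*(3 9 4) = (1 6 7 9 4 2 8) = [0, 6, 8, 3, 2, 5, 7, 9, 1, 4]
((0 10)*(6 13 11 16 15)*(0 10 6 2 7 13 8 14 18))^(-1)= ((0 6 8 14 18)(2 7 13 11 16 15))^(-1)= (0 18 14 8 6)(2 15 16 11 13 7)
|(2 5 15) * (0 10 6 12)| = 12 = |(0 10 6 12)(2 5 15)|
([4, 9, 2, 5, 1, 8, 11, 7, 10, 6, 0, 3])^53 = [9, 11, 2, 10, 6, 0, 5, 7, 4, 3, 1, 8]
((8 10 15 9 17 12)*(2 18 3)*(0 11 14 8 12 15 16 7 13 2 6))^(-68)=(0 10 2)(3 14 7)(6 8 13)(9 17 15)(11 16 18)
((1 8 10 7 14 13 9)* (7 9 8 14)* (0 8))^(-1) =(0 13 14 1 9 10 8)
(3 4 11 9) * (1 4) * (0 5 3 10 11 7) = (0 5 3 1 4 7)(9 10 11) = [5, 4, 2, 1, 7, 3, 6, 0, 8, 10, 11, 9]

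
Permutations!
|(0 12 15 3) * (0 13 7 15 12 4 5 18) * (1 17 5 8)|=|(0 4 8 1 17 5 18)(3 13 7 15)|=28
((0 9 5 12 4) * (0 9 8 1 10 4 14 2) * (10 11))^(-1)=((0 8 1 11 10 4 9 5 12 14 2))^(-1)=(0 2 14 12 5 9 4 10 11 1 8)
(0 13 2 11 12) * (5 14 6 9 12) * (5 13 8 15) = (0 8 15 5 14 6 9 12)(2 11 13) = [8, 1, 11, 3, 4, 14, 9, 7, 15, 12, 10, 13, 0, 2, 6, 5]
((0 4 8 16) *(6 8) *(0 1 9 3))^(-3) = (0 1 6 3 16 4 9 8)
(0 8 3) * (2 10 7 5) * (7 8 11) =(0 11 7 5 2 10 8 3) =[11, 1, 10, 0, 4, 2, 6, 5, 3, 9, 8, 7]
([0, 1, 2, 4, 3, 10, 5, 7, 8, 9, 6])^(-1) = [0, 1, 2, 4, 3, 6, 10, 7, 8, 9, 5]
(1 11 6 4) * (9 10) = (1 11 6 4)(9 10) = [0, 11, 2, 3, 1, 5, 4, 7, 8, 10, 9, 6]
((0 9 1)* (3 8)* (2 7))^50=(0 1 9)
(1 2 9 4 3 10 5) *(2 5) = [0, 5, 9, 10, 3, 1, 6, 7, 8, 4, 2] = (1 5)(2 9 4 3 10)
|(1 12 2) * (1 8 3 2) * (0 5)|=6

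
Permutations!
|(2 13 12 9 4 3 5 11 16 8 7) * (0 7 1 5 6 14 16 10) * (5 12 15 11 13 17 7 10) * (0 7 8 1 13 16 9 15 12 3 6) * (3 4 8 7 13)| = 15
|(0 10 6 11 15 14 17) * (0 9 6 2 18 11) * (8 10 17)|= |(0 17 9 6)(2 18 11 15 14 8 10)|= 28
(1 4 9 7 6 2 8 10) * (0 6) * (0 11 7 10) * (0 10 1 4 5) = (0 6 2 8 10 4 9 1 5)(7 11) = [6, 5, 8, 3, 9, 0, 2, 11, 10, 1, 4, 7]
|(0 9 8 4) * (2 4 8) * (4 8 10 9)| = 4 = |(0 4)(2 8 10 9)|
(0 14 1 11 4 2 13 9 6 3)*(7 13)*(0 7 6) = [14, 11, 6, 7, 2, 5, 3, 13, 8, 0, 10, 4, 12, 9, 1] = (0 14 1 11 4 2 6 3 7 13 9)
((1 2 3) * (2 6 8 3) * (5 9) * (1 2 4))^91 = (1 6 8 3 2 4)(5 9)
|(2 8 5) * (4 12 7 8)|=|(2 4 12 7 8 5)|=6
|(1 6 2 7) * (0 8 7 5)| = |(0 8 7 1 6 2 5)| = 7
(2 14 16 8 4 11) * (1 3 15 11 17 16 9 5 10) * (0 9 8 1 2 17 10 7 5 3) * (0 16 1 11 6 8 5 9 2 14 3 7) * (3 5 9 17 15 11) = [2, 16, 5, 11, 10, 0, 8, 17, 4, 7, 14, 15, 12, 13, 9, 6, 3, 1] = (0 2 5)(1 16 3 11 15 6 8 4 10 14 9 7 17)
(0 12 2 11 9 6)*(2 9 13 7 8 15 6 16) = (0 12 9 16 2 11 13 7 8 15 6) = [12, 1, 11, 3, 4, 5, 0, 8, 15, 16, 10, 13, 9, 7, 14, 6, 2]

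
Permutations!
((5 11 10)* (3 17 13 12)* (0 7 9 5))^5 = (0 10 11 5 9 7)(3 17 13 12)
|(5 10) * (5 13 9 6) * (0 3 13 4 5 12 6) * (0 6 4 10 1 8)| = |(0 3 13 9 6 12 4 5 1 8)| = 10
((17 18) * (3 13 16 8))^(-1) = (3 8 16 13)(17 18)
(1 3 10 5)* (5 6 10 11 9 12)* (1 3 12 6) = (1 12 5 3 11 9 6 10) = [0, 12, 2, 11, 4, 3, 10, 7, 8, 6, 1, 9, 5]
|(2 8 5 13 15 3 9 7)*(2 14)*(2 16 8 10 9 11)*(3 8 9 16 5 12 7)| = 42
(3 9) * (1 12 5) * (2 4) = [0, 12, 4, 9, 2, 1, 6, 7, 8, 3, 10, 11, 5] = (1 12 5)(2 4)(3 9)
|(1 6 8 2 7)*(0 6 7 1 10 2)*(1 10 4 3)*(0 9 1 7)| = 30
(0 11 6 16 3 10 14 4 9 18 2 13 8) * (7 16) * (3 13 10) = (0 11 6 7 16 13 8)(2 10 14 4 9 18) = [11, 1, 10, 3, 9, 5, 7, 16, 0, 18, 14, 6, 12, 8, 4, 15, 13, 17, 2]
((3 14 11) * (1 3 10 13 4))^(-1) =(1 4 13 10 11 14 3)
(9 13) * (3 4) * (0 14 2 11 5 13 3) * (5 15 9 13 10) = (0 14 2 11 15 9 3 4)(5 10) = [14, 1, 11, 4, 0, 10, 6, 7, 8, 3, 5, 15, 12, 13, 2, 9]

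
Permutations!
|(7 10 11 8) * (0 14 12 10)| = |(0 14 12 10 11 8 7)| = 7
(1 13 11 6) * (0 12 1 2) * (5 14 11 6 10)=(0 12 1 13 6 2)(5 14 11 10)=[12, 13, 0, 3, 4, 14, 2, 7, 8, 9, 5, 10, 1, 6, 11]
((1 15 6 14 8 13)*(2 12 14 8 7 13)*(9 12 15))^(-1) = (1 13 7 14 12 9)(2 8 6 15)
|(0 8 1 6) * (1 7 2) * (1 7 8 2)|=|(8)(0 2 7 1 6)|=5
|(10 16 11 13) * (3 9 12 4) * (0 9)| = |(0 9 12 4 3)(10 16 11 13)| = 20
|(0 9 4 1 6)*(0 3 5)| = 7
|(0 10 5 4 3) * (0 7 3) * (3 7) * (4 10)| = 2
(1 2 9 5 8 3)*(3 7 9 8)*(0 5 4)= (0 5 3 1 2 8 7 9 4)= [5, 2, 8, 1, 0, 3, 6, 9, 7, 4]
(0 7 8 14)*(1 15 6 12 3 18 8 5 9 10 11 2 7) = (0 1 15 6 12 3 18 8 14)(2 7 5 9 10 11) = [1, 15, 7, 18, 4, 9, 12, 5, 14, 10, 11, 2, 3, 13, 0, 6, 16, 17, 8]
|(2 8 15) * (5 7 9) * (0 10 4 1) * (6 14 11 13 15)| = 84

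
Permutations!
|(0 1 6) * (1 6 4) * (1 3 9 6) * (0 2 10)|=|(0 1 4 3 9 6 2 10)|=8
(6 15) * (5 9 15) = (5 9 15 6) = [0, 1, 2, 3, 4, 9, 5, 7, 8, 15, 10, 11, 12, 13, 14, 6]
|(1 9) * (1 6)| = 3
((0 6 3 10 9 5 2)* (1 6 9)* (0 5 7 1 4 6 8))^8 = ((0 9 7 1 8)(2 5)(3 10 4 6))^8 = (10)(0 1 9 8 7)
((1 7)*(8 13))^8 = ((1 7)(8 13))^8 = (13)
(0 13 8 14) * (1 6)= [13, 6, 2, 3, 4, 5, 1, 7, 14, 9, 10, 11, 12, 8, 0]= (0 13 8 14)(1 6)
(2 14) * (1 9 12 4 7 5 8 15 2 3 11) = [0, 9, 14, 11, 7, 8, 6, 5, 15, 12, 10, 1, 4, 13, 3, 2] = (1 9 12 4 7 5 8 15 2 14 3 11)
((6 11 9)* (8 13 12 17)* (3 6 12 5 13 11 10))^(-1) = ((3 6 10)(5 13)(8 11 9 12 17))^(-1) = (3 10 6)(5 13)(8 17 12 9 11)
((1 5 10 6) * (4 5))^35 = (10)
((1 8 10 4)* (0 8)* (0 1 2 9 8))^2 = (2 8 4 9 10)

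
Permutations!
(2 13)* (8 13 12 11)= (2 12 11 8 13)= [0, 1, 12, 3, 4, 5, 6, 7, 13, 9, 10, 8, 11, 2]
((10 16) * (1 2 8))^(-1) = (1 8 2)(10 16)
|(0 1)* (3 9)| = 2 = |(0 1)(3 9)|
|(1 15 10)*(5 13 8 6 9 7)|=6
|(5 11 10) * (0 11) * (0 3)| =5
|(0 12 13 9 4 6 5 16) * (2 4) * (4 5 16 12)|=|(0 4 6 16)(2 5 12 13 9)|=20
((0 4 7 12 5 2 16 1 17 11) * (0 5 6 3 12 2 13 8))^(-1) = ((0 4 7 2 16 1 17 11 5 13 8)(3 12 6))^(-1) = (0 8 13 5 11 17 1 16 2 7 4)(3 6 12)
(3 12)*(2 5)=(2 5)(3 12)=[0, 1, 5, 12, 4, 2, 6, 7, 8, 9, 10, 11, 3]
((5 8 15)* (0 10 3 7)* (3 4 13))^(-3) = ((0 10 4 13 3 7)(5 8 15))^(-3) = (15)(0 13)(3 10)(4 7)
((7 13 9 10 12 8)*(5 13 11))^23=((5 13 9 10 12 8 7 11))^23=(5 11 7 8 12 10 9 13)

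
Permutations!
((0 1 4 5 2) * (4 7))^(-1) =((0 1 7 4 5 2))^(-1) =(0 2 5 4 7 1)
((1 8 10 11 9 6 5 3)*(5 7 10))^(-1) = (1 3 5 8)(6 9 11 10 7)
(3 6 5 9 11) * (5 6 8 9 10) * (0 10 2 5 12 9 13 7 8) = (0 10 12 9 11 3)(2 5)(7 8 13) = [10, 1, 5, 0, 4, 2, 6, 8, 13, 11, 12, 3, 9, 7]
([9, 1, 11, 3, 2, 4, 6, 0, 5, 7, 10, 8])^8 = [7, 1, 5, 3, 8, 11, 6, 9, 2, 0, 10, 4]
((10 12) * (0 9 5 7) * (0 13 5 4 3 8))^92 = (0 4 8 9 3)(5 13 7)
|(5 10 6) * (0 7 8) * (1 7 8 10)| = 10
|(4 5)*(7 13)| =|(4 5)(7 13)| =2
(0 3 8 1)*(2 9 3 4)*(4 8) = (0 8 1)(2 9 3 4) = [8, 0, 9, 4, 2, 5, 6, 7, 1, 3]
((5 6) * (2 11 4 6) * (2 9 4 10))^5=(2 10 11)(4 6 5 9)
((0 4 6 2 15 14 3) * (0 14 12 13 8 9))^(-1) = ((0 4 6 2 15 12 13 8 9)(3 14))^(-1) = (0 9 8 13 12 15 2 6 4)(3 14)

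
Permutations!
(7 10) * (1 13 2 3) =[0, 13, 3, 1, 4, 5, 6, 10, 8, 9, 7, 11, 12, 2] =(1 13 2 3)(7 10)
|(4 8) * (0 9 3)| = 6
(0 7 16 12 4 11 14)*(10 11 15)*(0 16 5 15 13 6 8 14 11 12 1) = [7, 0, 2, 3, 13, 15, 8, 5, 14, 9, 12, 11, 4, 6, 16, 10, 1] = (0 7 5 15 10 12 4 13 6 8 14 16 1)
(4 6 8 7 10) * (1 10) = (1 10 4 6 8 7) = [0, 10, 2, 3, 6, 5, 8, 1, 7, 9, 4]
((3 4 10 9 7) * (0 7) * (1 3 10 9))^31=((0 7 10 1 3 4 9))^31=(0 1 9 10 4 7 3)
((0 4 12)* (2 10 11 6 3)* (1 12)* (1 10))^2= ((0 4 10 11 6 3 2 1 12))^2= (0 10 6 2 12 4 11 3 1)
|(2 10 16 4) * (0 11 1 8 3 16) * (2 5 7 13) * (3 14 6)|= |(0 11 1 8 14 6 3 16 4 5 7 13 2 10)|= 14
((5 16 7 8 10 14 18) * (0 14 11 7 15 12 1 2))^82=((0 14 18 5 16 15 12 1 2)(7 8 10 11))^82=(0 14 18 5 16 15 12 1 2)(7 10)(8 11)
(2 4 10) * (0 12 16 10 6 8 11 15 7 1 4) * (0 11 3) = [12, 4, 11, 0, 6, 5, 8, 1, 3, 9, 2, 15, 16, 13, 14, 7, 10] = (0 12 16 10 2 11 15 7 1 4 6 8 3)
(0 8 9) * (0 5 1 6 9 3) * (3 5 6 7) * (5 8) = (0 5 1 7 3)(6 9) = [5, 7, 2, 0, 4, 1, 9, 3, 8, 6]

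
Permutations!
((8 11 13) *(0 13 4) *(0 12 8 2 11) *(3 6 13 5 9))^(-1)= (0 8 12 4 11 2 13 6 3 9 5)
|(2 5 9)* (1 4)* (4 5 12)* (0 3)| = 6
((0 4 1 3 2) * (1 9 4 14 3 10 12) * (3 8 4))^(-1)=((0 14 8 4 9 3 2)(1 10 12))^(-1)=(0 2 3 9 4 8 14)(1 12 10)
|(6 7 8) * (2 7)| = 4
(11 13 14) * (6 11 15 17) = [0, 1, 2, 3, 4, 5, 11, 7, 8, 9, 10, 13, 12, 14, 15, 17, 16, 6] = (6 11 13 14 15 17)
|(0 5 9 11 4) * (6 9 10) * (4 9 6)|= 4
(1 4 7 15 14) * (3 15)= (1 4 7 3 15 14)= [0, 4, 2, 15, 7, 5, 6, 3, 8, 9, 10, 11, 12, 13, 1, 14]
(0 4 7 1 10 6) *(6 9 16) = (0 4 7 1 10 9 16 6) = [4, 10, 2, 3, 7, 5, 0, 1, 8, 16, 9, 11, 12, 13, 14, 15, 6]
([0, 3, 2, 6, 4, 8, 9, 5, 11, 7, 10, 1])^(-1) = (1 11 8 5 7 9 6 3)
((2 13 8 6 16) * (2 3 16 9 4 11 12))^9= ((2 13 8 6 9 4 11 12)(3 16))^9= (2 13 8 6 9 4 11 12)(3 16)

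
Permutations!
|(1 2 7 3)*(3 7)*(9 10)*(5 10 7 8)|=|(1 2 3)(5 10 9 7 8)|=15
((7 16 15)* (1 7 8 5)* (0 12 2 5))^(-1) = ((0 12 2 5 1 7 16 15 8))^(-1) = (0 8 15 16 7 1 5 2 12)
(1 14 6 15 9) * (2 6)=(1 14 2 6 15 9)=[0, 14, 6, 3, 4, 5, 15, 7, 8, 1, 10, 11, 12, 13, 2, 9]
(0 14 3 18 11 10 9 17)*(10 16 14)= (0 10 9 17)(3 18 11 16 14)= [10, 1, 2, 18, 4, 5, 6, 7, 8, 17, 9, 16, 12, 13, 3, 15, 14, 0, 11]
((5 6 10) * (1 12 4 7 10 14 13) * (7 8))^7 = (1 6 7 12 14 10 4 13 5 8)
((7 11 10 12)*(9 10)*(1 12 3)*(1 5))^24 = (12)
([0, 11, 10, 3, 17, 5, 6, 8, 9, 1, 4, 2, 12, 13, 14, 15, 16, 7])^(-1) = (1 9 8 7 17 4 10 2 11)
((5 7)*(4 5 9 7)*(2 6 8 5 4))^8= (9)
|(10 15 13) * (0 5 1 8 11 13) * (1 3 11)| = 14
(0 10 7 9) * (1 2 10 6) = (0 6 1 2 10 7 9) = [6, 2, 10, 3, 4, 5, 1, 9, 8, 0, 7]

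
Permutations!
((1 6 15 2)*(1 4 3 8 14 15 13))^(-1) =(1 13 6)(2 15 14 8 3 4)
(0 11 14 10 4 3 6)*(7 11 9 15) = (0 9 15 7 11 14 10 4 3 6) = [9, 1, 2, 6, 3, 5, 0, 11, 8, 15, 4, 14, 12, 13, 10, 7]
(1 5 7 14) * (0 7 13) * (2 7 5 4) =(0 5 13)(1 4 2 7 14) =[5, 4, 7, 3, 2, 13, 6, 14, 8, 9, 10, 11, 12, 0, 1]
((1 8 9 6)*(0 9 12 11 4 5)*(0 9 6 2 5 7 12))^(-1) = ((0 6 1 8)(2 5 9)(4 7 12 11))^(-1) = (0 8 1 6)(2 9 5)(4 11 12 7)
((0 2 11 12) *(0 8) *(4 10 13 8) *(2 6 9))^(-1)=((0 6 9 2 11 12 4 10 13 8))^(-1)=(0 8 13 10 4 12 11 2 9 6)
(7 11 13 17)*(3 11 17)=(3 11 13)(7 17)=[0, 1, 2, 11, 4, 5, 6, 17, 8, 9, 10, 13, 12, 3, 14, 15, 16, 7]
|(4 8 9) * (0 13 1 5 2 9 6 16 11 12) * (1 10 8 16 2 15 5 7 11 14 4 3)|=12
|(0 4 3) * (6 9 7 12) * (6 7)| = 6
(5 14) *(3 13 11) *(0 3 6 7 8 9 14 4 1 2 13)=(0 3)(1 2 13 11 6 7 8 9 14 5 4)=[3, 2, 13, 0, 1, 4, 7, 8, 9, 14, 10, 6, 12, 11, 5]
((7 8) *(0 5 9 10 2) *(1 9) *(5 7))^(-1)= (0 2 10 9 1 5 8 7)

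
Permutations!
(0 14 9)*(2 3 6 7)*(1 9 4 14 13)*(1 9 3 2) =(0 13 9)(1 3 6 7)(4 14) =[13, 3, 2, 6, 14, 5, 7, 1, 8, 0, 10, 11, 12, 9, 4]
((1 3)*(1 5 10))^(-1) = ((1 3 5 10))^(-1) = (1 10 5 3)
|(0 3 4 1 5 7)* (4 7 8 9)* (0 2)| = |(0 3 7 2)(1 5 8 9 4)| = 20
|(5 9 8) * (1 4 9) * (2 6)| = |(1 4 9 8 5)(2 6)| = 10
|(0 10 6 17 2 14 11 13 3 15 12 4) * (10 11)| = |(0 11 13 3 15 12 4)(2 14 10 6 17)| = 35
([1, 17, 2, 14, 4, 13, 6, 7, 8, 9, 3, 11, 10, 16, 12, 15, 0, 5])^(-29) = [1, 17, 2, 10, 4, 13, 6, 7, 8, 9, 12, 11, 14, 16, 3, 15, 0, 5]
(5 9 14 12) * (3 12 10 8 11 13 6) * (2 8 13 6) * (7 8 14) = (2 14 10 13)(3 12 5 9 7 8 11 6) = [0, 1, 14, 12, 4, 9, 3, 8, 11, 7, 13, 6, 5, 2, 10]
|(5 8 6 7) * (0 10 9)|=|(0 10 9)(5 8 6 7)|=12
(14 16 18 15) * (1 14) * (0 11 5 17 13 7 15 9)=(0 11 5 17 13 7 15 1 14 16 18 9)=[11, 14, 2, 3, 4, 17, 6, 15, 8, 0, 10, 5, 12, 7, 16, 1, 18, 13, 9]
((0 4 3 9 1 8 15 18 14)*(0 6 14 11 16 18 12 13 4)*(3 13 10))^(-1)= (1 9 3 10 12 15 8)(4 13)(6 14)(11 18 16)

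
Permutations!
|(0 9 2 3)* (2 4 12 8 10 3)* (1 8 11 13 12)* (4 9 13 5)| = |(0 13 12 11 5 4 1 8 10 3)| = 10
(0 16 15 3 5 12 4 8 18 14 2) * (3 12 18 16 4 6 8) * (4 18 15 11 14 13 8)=(0 18 13 8 16 11 14 2)(3 5 15 12 6 4)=[18, 1, 0, 5, 3, 15, 4, 7, 16, 9, 10, 14, 6, 8, 2, 12, 11, 17, 13]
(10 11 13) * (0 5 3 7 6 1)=(0 5 3 7 6 1)(10 11 13)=[5, 0, 2, 7, 4, 3, 1, 6, 8, 9, 11, 13, 12, 10]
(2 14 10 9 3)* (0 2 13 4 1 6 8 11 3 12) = (0 2 14 10 9 12)(1 6 8 11 3 13 4) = [2, 6, 14, 13, 1, 5, 8, 7, 11, 12, 9, 3, 0, 4, 10]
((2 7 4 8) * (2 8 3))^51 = (8)(2 3 4 7)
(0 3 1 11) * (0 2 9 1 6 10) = (0 3 6 10)(1 11 2 9) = [3, 11, 9, 6, 4, 5, 10, 7, 8, 1, 0, 2]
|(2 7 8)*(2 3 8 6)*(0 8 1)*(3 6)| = 7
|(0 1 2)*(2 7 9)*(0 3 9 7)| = 6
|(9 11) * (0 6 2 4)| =4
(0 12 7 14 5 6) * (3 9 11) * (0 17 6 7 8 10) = (0 12 8 10)(3 9 11)(5 7 14)(6 17) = [12, 1, 2, 9, 4, 7, 17, 14, 10, 11, 0, 3, 8, 13, 5, 15, 16, 6]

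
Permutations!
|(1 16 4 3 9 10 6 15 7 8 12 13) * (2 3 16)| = |(1 2 3 9 10 6 15 7 8 12 13)(4 16)| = 22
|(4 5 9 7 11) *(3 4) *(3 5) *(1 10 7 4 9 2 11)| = 3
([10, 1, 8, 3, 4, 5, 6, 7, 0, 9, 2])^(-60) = [0, 1, 2, 3, 4, 5, 6, 7, 8, 9, 10]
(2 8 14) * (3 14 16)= (2 8 16 3 14)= [0, 1, 8, 14, 4, 5, 6, 7, 16, 9, 10, 11, 12, 13, 2, 15, 3]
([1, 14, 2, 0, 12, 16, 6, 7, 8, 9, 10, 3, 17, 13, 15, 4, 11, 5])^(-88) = (17)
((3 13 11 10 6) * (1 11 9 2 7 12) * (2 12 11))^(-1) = ((1 2 7 11 10 6 3 13 9 12))^(-1) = (1 12 9 13 3 6 10 11 7 2)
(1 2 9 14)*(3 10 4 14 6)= (1 2 9 6 3 10 4 14)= [0, 2, 9, 10, 14, 5, 3, 7, 8, 6, 4, 11, 12, 13, 1]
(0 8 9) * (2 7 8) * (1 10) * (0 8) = (0 2 7)(1 10)(8 9) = [2, 10, 7, 3, 4, 5, 6, 0, 9, 8, 1]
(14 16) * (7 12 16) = [0, 1, 2, 3, 4, 5, 6, 12, 8, 9, 10, 11, 16, 13, 7, 15, 14] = (7 12 16 14)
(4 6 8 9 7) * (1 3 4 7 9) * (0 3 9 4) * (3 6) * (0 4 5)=[6, 9, 2, 4, 3, 0, 8, 7, 1, 5]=(0 6 8 1 9 5)(3 4)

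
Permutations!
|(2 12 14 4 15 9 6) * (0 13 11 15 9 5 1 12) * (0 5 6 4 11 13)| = 8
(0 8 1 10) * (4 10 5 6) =(0 8 1 5 6 4 10) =[8, 5, 2, 3, 10, 6, 4, 7, 1, 9, 0]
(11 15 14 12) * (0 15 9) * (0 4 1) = (0 15 14 12 11 9 4 1) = [15, 0, 2, 3, 1, 5, 6, 7, 8, 4, 10, 9, 11, 13, 12, 14]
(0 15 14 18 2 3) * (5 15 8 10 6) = (0 8 10 6 5 15 14 18 2 3) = [8, 1, 3, 0, 4, 15, 5, 7, 10, 9, 6, 11, 12, 13, 18, 14, 16, 17, 2]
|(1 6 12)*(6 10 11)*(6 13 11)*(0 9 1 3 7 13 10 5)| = |(0 9 1 5)(3 7 13 11 10 6 12)| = 28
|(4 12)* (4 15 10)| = 4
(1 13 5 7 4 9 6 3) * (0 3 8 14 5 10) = (0 3 1 13 10)(4 9 6 8 14 5 7) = [3, 13, 2, 1, 9, 7, 8, 4, 14, 6, 0, 11, 12, 10, 5]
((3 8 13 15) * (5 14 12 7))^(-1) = ((3 8 13 15)(5 14 12 7))^(-1) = (3 15 13 8)(5 7 12 14)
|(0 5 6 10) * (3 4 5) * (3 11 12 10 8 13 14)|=|(0 11 12 10)(3 4 5 6 8 13 14)|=28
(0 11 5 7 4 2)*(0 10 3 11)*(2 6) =(2 10 3 11 5 7 4 6) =[0, 1, 10, 11, 6, 7, 2, 4, 8, 9, 3, 5]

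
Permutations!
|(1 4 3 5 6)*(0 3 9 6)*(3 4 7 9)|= 4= |(0 4 3 5)(1 7 9 6)|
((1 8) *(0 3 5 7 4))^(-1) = ((0 3 5 7 4)(1 8))^(-1) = (0 4 7 5 3)(1 8)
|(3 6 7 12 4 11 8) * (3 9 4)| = |(3 6 7 12)(4 11 8 9)| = 4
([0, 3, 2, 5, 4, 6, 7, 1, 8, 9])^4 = [0, 7, 2, 1, 4, 3, 5, 6, 8, 9]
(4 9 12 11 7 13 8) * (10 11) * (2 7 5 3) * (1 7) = (1 7 13 8 4 9 12 10 11 5 3 2) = [0, 7, 1, 2, 9, 3, 6, 13, 4, 12, 11, 5, 10, 8]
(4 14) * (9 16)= [0, 1, 2, 3, 14, 5, 6, 7, 8, 16, 10, 11, 12, 13, 4, 15, 9]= (4 14)(9 16)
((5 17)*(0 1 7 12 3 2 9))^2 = ((0 1 7 12 3 2 9)(5 17))^2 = (17)(0 7 3 9 1 12 2)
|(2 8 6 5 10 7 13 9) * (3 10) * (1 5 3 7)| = 10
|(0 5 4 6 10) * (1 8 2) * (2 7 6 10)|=20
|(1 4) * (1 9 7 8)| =|(1 4 9 7 8)| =5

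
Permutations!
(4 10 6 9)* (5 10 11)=(4 11 5 10 6 9)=[0, 1, 2, 3, 11, 10, 9, 7, 8, 4, 6, 5]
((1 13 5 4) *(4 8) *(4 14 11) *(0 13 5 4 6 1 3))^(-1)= (0 3 4 13)(1 6 11 14 8 5)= ((0 13 4 3)(1 5 8 14 11 6))^(-1)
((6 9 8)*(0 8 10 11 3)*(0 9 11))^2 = (0 6 3 10 8 11 9) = ((0 8 6 11 3 9 10))^2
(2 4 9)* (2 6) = [0, 1, 4, 3, 9, 5, 2, 7, 8, 6] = (2 4 9 6)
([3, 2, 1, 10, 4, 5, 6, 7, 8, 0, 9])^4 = [0, 1, 2, 3, 4, 5, 6, 7, 8, 9, 10]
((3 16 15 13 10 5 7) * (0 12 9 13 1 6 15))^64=(0 12 9 13 10 5 7 3 16)(1 6 15)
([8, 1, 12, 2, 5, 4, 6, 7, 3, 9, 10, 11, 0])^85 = (12)(4 5)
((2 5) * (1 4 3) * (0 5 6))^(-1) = (0 6 2 5)(1 3 4)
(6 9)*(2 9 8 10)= (2 9 6 8 10)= [0, 1, 9, 3, 4, 5, 8, 7, 10, 6, 2]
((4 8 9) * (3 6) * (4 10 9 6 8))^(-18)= (10)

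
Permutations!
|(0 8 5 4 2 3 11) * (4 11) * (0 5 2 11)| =|(0 8 2 3 4 11 5)| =7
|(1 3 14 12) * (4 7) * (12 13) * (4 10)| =15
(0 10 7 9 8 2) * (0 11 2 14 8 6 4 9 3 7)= (0 10)(2 11)(3 7)(4 9 6)(8 14)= [10, 1, 11, 7, 9, 5, 4, 3, 14, 6, 0, 2, 12, 13, 8]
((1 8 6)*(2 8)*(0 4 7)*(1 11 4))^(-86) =(0 2 6 4)(1 8 11 7)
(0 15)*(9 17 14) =[15, 1, 2, 3, 4, 5, 6, 7, 8, 17, 10, 11, 12, 13, 9, 0, 16, 14] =(0 15)(9 17 14)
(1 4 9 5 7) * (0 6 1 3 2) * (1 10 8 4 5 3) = (0 6 10 8 4 9 3 2)(1 5 7) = [6, 5, 0, 2, 9, 7, 10, 1, 4, 3, 8]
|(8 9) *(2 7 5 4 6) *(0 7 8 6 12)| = 20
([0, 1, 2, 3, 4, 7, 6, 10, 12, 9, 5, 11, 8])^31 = [0, 1, 2, 3, 4, 7, 6, 10, 12, 9, 5, 11, 8]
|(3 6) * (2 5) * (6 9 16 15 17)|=6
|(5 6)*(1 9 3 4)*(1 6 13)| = 7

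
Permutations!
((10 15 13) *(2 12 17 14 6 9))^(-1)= ((2 12 17 14 6 9)(10 15 13))^(-1)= (2 9 6 14 17 12)(10 13 15)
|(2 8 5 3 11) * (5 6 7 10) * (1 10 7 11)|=4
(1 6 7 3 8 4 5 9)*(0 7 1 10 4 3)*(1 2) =(0 7)(1 6 2)(3 8)(4 5 9 10) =[7, 6, 1, 8, 5, 9, 2, 0, 3, 10, 4]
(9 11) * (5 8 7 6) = [0, 1, 2, 3, 4, 8, 5, 6, 7, 11, 10, 9] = (5 8 7 6)(9 11)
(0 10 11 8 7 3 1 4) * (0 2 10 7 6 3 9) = (0 7 9)(1 4 2 10 11 8 6 3) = [7, 4, 10, 1, 2, 5, 3, 9, 6, 0, 11, 8]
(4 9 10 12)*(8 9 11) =(4 11 8 9 10 12) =[0, 1, 2, 3, 11, 5, 6, 7, 9, 10, 12, 8, 4]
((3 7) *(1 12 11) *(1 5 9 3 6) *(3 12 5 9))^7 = ((1 5 3 7 6)(9 12 11))^7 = (1 3 6 5 7)(9 12 11)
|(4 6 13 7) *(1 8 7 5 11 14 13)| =20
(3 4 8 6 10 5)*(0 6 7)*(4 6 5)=(0 5 3 6 10 4 8 7)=[5, 1, 2, 6, 8, 3, 10, 0, 7, 9, 4]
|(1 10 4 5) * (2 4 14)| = |(1 10 14 2 4 5)| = 6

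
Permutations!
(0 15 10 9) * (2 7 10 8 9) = (0 15 8 9)(2 7 10) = [15, 1, 7, 3, 4, 5, 6, 10, 9, 0, 2, 11, 12, 13, 14, 8]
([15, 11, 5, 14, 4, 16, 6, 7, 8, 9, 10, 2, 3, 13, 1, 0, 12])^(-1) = (0 15)(1 14 3 12 16 5 2 11)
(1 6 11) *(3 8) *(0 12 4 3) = (0 12 4 3 8)(1 6 11) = [12, 6, 2, 8, 3, 5, 11, 7, 0, 9, 10, 1, 4]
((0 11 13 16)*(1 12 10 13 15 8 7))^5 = ((0 11 15 8 7 1 12 10 13 16))^5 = (0 1)(7 16)(8 13)(10 15)(11 12)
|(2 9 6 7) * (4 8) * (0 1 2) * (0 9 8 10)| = 6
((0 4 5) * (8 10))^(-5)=((0 4 5)(8 10))^(-5)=(0 4 5)(8 10)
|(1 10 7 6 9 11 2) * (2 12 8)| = |(1 10 7 6 9 11 12 8 2)| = 9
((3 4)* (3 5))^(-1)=(3 5 4)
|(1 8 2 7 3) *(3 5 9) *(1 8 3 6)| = |(1 3 8 2 7 5 9 6)| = 8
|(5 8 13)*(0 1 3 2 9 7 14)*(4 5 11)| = 35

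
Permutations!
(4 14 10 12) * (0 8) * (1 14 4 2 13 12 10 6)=(0 8)(1 14 6)(2 13 12)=[8, 14, 13, 3, 4, 5, 1, 7, 0, 9, 10, 11, 2, 12, 6]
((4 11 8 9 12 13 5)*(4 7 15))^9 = (15)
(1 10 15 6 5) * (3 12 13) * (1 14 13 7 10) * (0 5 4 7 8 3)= (0 5 14 13)(3 12 8)(4 7 10 15 6)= [5, 1, 2, 12, 7, 14, 4, 10, 3, 9, 15, 11, 8, 0, 13, 6]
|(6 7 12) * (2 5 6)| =5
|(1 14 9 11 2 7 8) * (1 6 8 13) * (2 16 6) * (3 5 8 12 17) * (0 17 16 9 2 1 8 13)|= 30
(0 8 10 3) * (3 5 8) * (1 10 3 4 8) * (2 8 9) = [4, 10, 8, 0, 9, 1, 6, 7, 3, 2, 5] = (0 4 9 2 8 3)(1 10 5)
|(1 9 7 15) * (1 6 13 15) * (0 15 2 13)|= |(0 15 6)(1 9 7)(2 13)|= 6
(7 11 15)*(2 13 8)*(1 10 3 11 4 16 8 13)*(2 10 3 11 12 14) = (1 3 12 14 2)(4 16 8 10 11 15 7) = [0, 3, 1, 12, 16, 5, 6, 4, 10, 9, 11, 15, 14, 13, 2, 7, 8]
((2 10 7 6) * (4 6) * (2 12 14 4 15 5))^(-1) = (2 5 15 7 10)(4 14 12 6)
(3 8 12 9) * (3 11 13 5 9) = (3 8 12)(5 9 11 13) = [0, 1, 2, 8, 4, 9, 6, 7, 12, 11, 10, 13, 3, 5]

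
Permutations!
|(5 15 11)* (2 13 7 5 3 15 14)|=|(2 13 7 5 14)(3 15 11)|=15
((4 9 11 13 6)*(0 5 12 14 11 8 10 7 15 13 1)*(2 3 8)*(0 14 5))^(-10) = (15)(1 11 14) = ((1 14 11)(2 3 8 10 7 15 13 6 4 9)(5 12))^(-10)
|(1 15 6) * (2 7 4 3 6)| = 7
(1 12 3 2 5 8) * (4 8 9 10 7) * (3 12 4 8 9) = (12)(1 4 9 10 7 8)(2 5 3) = [0, 4, 5, 2, 9, 3, 6, 8, 1, 10, 7, 11, 12]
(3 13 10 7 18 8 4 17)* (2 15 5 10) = (2 15 5 10 7 18 8 4 17 3 13) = [0, 1, 15, 13, 17, 10, 6, 18, 4, 9, 7, 11, 12, 2, 14, 5, 16, 3, 8]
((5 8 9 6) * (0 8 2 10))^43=(0 8 9 6 5 2 10)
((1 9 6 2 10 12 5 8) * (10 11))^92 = (1 6 11 12 8 9 2 10 5)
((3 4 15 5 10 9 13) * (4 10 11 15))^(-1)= (3 13 9 10)(5 15 11)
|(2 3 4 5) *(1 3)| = 5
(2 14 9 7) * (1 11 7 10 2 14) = (1 11 7 14 9 10 2) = [0, 11, 1, 3, 4, 5, 6, 14, 8, 10, 2, 7, 12, 13, 9]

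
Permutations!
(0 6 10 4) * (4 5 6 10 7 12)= (0 10 5 6 7 12 4)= [10, 1, 2, 3, 0, 6, 7, 12, 8, 9, 5, 11, 4]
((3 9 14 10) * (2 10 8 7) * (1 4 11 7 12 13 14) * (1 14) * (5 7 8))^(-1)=(1 13 12 8 11 4)(2 7 5 14 9 3 10)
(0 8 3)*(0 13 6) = [8, 1, 2, 13, 4, 5, 0, 7, 3, 9, 10, 11, 12, 6] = (0 8 3 13 6)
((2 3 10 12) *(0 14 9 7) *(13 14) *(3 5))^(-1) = (0 7 9 14 13)(2 12 10 3 5)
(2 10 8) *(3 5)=(2 10 8)(3 5)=[0, 1, 10, 5, 4, 3, 6, 7, 2, 9, 8]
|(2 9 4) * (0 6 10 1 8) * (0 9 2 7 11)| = |(0 6 10 1 8 9 4 7 11)| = 9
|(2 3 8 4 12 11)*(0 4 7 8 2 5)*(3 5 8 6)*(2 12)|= |(0 4 2 5)(3 12 11 8 7 6)|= 12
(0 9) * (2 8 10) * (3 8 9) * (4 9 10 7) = (0 3 8 7 4 9)(2 10) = [3, 1, 10, 8, 9, 5, 6, 4, 7, 0, 2]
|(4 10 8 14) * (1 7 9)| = |(1 7 9)(4 10 8 14)| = 12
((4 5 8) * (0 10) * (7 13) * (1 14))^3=((0 10)(1 14)(4 5 8)(7 13))^3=(0 10)(1 14)(7 13)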